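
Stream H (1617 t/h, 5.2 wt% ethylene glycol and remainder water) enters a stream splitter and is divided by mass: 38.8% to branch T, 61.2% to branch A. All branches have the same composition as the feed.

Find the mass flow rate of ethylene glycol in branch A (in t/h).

Branch A total = 0.612×1617 = 989.6 t/h.
ethylene glycol in A = 0.052×989.6 = 51.459 t/h.

51.46 t/h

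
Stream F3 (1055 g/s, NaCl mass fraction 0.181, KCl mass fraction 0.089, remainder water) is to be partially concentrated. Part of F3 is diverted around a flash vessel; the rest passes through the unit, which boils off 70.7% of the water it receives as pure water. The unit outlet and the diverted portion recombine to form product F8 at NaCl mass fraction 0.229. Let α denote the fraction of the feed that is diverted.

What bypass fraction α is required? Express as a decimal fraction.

All 1055×0.181 = 190.95 g/s of NaCl reaches F8, so F8 = 190.95/0.229 = 833.86 g/s and vapour = 221.14 g/s.
The evaporator receives (1−α)·1055 of feed at 0.730 water and removes 0.707 of that water:
0.707×0.730×(1−α)×1055 = 221.14
(1−α) = 221.14/544.5 = 0.4061;  α = 0.5939.

0.594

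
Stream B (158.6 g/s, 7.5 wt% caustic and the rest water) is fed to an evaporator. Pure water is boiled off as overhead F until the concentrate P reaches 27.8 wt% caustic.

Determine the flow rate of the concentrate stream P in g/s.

caustic is conserved: 158.6×0.075 = 11.895 g/s all reports to the concentrate.
Concentrate = 11.895/(target fraction) = 42.788 g/s.

42.79 g/s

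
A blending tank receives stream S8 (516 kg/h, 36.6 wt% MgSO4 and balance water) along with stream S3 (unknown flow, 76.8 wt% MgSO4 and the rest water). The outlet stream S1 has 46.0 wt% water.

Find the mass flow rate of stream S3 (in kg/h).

Let S3 be the unknown flow. Total out = 516 + S3.
water balance: 327.14 + 0.232·S3 = 0.460·(516 + S3)
(0.232 − 0.460)·S3 = 0.460×516 − 327.14 = -89.784
S3 = -89.784 / -0.228 = 393.79 kg/h

393.8 kg/h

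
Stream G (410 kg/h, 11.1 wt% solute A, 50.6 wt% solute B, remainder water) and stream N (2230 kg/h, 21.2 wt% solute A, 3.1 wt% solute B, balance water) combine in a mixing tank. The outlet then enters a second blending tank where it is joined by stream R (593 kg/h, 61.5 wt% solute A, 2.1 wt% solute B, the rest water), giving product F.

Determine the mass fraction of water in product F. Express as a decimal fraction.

Overall, product flow = 3233 kg/h.
water in = 410×0.383 + 2230×0.757 + 593×0.364 = 2061 kg/h.
water fraction in F = 0.6375.

0.6375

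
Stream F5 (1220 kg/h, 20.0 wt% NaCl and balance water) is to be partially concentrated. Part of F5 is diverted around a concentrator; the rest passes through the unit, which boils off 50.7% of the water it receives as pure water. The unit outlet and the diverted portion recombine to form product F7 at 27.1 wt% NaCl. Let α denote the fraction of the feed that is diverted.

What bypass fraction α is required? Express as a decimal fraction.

0.354

All 1220×0.200 = 244 kg/h of NaCl reaches F7, so F7 = 244/0.271 = 900.37 kg/h and vapour = 319.63 kg/h.
The evaporator receives (1−α)·1220 of feed at 0.800 water and removes 0.507 of that water:
0.507×0.800×(1−α)×1220 = 319.63
(1−α) = 319.63/494.83 = 0.6459;  α = 0.3541.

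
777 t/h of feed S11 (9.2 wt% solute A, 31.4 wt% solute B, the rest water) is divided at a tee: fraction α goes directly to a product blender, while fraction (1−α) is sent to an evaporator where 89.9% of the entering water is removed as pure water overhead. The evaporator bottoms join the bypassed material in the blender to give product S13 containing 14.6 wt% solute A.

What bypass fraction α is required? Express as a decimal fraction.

All 777×0.092 = 71.484 t/h of solute A reaches S13, so S13 = 71.484/0.146 = 489.62 t/h and vapour = 287.38 t/h.
The evaporator receives (1−α)·777 of feed at 0.594 water and removes 0.899 of that water:
0.899×0.594×(1−α)×777 = 287.38
(1−α) = 287.38/414.92 = 0.6926;  α = 0.3074.

0.307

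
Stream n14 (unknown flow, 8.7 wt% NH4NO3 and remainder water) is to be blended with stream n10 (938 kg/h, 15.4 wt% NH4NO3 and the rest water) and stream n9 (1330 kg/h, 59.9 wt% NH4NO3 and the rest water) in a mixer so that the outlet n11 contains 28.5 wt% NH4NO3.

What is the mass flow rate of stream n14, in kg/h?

Let n14 be the unknown flow. Total out = 2268 + n14.
NH4NO3 balance: 941.12 + 0.087·n14 = 0.285·(2268 + n14)
(0.087 − 0.285)·n14 = 0.285×2268 − 941.12 = -294.74
n14 = -294.74 / -0.198 = 1488.6 kg/h

1489 kg/h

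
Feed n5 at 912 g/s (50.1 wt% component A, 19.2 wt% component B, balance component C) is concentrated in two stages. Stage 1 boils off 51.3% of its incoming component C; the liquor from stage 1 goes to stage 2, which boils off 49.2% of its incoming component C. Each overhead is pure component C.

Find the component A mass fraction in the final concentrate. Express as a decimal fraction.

component C in feed = 912×0.307 = 279.98 g/s.
After stage 1: component C left = (1−0.513)×279.98 = 136.35; stream total = 768.37 g/s.
After stage 2: component C left = (1−0.492)×136.35 = 69.267; final concentrate = 701.28 g/s.
component A fraction = 456.91/701.28 = 0.6515.

0.6515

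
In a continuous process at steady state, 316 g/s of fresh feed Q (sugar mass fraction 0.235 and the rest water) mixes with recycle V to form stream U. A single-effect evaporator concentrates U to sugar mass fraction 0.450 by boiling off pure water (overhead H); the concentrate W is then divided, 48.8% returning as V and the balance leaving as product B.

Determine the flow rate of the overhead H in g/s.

151 g/s

Overall sugar balance (none leaves overhead): sugar in fresh feed = sugar in product, i.e. 316×0.235 = (1−0.488)·W·0.450.
W = 74.26/(0.450×0.512) = 322.31 g/s.
Recycle V = 0.488×322.31 = 157.29 g/s.
Combined feed U = 316 + 157.29 = 473.29 g/s.
Overhead H = U − W = 473.29 − 322.31 = 150.98 g/s.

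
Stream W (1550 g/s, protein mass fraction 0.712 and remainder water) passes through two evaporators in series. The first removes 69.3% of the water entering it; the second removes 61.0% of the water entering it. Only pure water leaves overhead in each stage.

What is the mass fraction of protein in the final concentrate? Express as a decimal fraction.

0.954

water in feed = 1550×0.288 = 446.4 g/s.
After stage 1: water left = (1−0.693)×446.4 = 137.04; stream total = 1240.6 g/s.
After stage 2: water left = (1−0.610)×137.04 = 53.447; final concentrate = 1157 g/s.
protein fraction = 1103.6/1157 = 0.954.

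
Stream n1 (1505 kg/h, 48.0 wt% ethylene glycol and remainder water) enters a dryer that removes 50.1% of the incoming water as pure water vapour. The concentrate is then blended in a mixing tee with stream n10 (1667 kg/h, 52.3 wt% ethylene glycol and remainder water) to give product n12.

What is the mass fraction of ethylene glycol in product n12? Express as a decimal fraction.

Vapour removed = 0.501×0.520×1505 = 392.08 kg/h; concentrate = 1112.9 kg/h.
ethylene glycol reaching the mixer = 722.4 (from concentrate) + 1667×0.523 = 1594.2 kg/h.
Product flow = 1112.9 + 1667 = 2779.9 kg/h; ethylene glycol fraction = 0.573.

0.573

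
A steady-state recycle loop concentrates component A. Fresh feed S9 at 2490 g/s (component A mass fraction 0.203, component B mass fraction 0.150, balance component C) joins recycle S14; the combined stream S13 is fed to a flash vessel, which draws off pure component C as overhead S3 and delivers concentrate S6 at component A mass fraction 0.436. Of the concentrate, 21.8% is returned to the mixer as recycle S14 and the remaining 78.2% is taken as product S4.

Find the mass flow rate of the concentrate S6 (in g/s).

1483 g/s

Overall component A balance (none leaves overhead): component A in fresh feed = component A in product, i.e. 2490×0.203 = (1−0.218)·S6·0.436.
S6 = 505.47/(0.436×0.782) = 1482.5 g/s.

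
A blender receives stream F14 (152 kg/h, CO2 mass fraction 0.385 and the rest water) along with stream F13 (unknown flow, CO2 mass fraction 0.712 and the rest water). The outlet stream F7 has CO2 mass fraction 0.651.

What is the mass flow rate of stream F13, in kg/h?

662.8 kg/h

Let F13 be the unknown flow. Total out = 152 + F13.
CO2 balance: 58.52 + 0.712·F13 = 0.651·(152 + F13)
(0.712 − 0.651)·F13 = 0.651×152 − 58.52 = 40.432
F13 = 40.432 / 0.061 = 662.82 kg/h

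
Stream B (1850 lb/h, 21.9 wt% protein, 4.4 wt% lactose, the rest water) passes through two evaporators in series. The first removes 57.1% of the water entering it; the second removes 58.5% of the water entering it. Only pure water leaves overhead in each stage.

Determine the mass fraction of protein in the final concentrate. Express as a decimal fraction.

0.5555

water in feed = 1850×0.737 = 1363.5 lb/h.
After stage 1: water left = (1−0.571)×1363.5 = 584.92; stream total = 1071.5 lb/h.
After stage 2: water left = (1−0.585)×584.92 = 242.74; final concentrate = 729.29 lb/h.
protein fraction = 405.15/729.29 = 0.5555.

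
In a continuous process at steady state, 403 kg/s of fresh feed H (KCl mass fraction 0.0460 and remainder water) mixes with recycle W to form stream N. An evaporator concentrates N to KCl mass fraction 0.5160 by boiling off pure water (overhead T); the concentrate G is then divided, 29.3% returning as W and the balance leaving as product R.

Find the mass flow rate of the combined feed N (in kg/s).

Overall KCl balance (none leaves overhead): KCl in fresh feed = KCl in product, i.e. 403×0.046 = (1−0.293)·G·0.516.
G = 18.538/(0.516×0.707) = 50.815 kg/s.
Recycle W = 0.293×50.815 = 14.889 kg/s.
Combined feed N = 403 + 14.889 = 417.89 kg/s.

417.9 kg/s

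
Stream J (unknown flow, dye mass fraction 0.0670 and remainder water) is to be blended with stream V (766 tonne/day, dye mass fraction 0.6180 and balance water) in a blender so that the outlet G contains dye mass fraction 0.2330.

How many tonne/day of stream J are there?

Let J be the unknown flow. Total out = 766 + J.
dye balance: 473.39 + 0.067·J = 0.233·(766 + J)
(0.067 − 0.233)·J = 0.233×766 − 473.39 = -294.91
J = -294.91 / -0.166 = 1776.6 tonne/day

1777 tonne/day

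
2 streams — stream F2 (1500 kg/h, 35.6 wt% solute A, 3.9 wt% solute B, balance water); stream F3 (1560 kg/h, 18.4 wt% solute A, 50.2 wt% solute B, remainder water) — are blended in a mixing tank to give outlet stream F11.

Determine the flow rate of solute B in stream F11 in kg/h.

841.6 kg/h

solute B out = solute B in = 1500×0.039 + 1560×0.502 = 841.62 kg/h.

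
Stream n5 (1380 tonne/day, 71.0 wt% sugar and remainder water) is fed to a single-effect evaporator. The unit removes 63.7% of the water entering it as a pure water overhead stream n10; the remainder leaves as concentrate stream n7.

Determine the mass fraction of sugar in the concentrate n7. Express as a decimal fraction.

0.871

sugar is not removed: 1380×0.710 = 979.8 tonne/day of sugar enters n7.
water entering = 1380×0.290 = 400.2 tonne/day; overhead removed = 0.637×400.2 = 254.93 tonne/day.
Concentrate = 1380 − 254.93 = 1125.1 tonne/day.
Mass fraction = 979.8/1125.1 = 0.871.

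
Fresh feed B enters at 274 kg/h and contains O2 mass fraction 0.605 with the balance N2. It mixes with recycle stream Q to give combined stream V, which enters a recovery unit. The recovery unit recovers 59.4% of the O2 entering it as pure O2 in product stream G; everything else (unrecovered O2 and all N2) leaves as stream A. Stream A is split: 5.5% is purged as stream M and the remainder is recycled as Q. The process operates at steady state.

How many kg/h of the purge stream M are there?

114.2 kg/h

N2 enters only via B and leaves only via the purge: 274×0.395 = 0.055×(N2 in A), and the recovery unit passes all N2, so N2 in V = N2 in A = 1967.8 kg/h.
O2 in V: m_A = 274×0.605 + (1−0.055)·(1−0.594)·m_A, so m_A = 165.77/0.6163 = 268.96 kg/h.
A = (1−0.594)×268.96 + 1967.8 = 2077 kg/h.
Purge M = 0.055×2077 = 114.24 kg/h.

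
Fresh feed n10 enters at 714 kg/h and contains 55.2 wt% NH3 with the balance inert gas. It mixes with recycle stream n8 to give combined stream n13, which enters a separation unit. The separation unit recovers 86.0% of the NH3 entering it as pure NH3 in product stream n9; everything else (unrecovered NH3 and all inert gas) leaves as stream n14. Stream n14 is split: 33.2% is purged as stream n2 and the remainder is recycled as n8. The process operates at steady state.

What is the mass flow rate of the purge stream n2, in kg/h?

inert gas enters only via n10 and leaves only via the purge: 714×0.448 = 0.332×(inert gas in n14), and the separation unit passes all inert gas, so inert gas in n13 = inert gas in n14 = 963.47 kg/h.
NH3 in n13: m_A = 714×0.552 + (1−0.332)·(1−0.860)·m_A, so m_A = 394.13/0.9065 = 434.79 kg/h.
n14 = (1−0.860)×434.79 + 963.47 = 1024.3 kg/h.
Purge n2 = 0.332×1024.3 = 340.08 kg/h.

340.1 kg/h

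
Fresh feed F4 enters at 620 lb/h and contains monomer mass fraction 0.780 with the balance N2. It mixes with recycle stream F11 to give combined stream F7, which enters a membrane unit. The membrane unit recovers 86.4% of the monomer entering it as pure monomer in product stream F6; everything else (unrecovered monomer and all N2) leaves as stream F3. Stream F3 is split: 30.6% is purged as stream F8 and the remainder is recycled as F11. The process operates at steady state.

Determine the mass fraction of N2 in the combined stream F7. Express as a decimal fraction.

N2 enters only via F4 and leaves only via the purge: 620×0.220 = 0.306×(N2 in F3), and the membrane unit passes all N2, so N2 in F7 = N2 in F3 = 445.75 lb/h.
monomer in F7: m_A = 620×0.780 + (1−0.306)·(1−0.864)·m_A, so m_A = 483.6/0.9056 = 534 lb/h.
F7 = 534 + 445.75 = 979.75 lb/h.
N2 fraction in F7 = 445.75/979.75 = 0.455.

0.455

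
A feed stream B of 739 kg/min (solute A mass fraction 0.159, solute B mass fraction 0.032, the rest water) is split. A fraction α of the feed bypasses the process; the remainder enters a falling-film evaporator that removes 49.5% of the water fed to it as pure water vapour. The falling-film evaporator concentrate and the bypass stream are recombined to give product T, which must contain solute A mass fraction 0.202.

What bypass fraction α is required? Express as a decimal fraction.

All 739×0.159 = 117.5 kg/min of solute A reaches T, so T = 117.5/0.202 = 581.69 kg/min and vapour = 157.31 kg/min.
The evaporator receives (1−α)·739 of feed at 0.809 water and removes 0.495 of that water:
0.495×0.809×(1−α)×739 = 157.31
(1−α) = 157.31/295.94 = 0.5316;  α = 0.4684.

0.468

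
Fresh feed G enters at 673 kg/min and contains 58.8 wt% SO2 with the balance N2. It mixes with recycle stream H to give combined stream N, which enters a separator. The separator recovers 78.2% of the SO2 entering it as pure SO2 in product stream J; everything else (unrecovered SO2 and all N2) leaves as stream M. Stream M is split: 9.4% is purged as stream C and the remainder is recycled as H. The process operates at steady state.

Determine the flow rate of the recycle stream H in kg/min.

2770 kg/min

N2 enters only via G and leaves only via the purge: 673×0.412 = 0.094×(N2 in M), and the separator passes all N2, so N2 in N = N2 in M = 2949.7 kg/min.
SO2 in N: m_A = 673×0.588 + (1−0.094)·(1−0.782)·m_A, so m_A = 395.72/0.8025 = 493.12 kg/min.
M = (1−0.782)×493.12 + 2949.7 = 3057.2 kg/min.
Recycle H = (1−0.094)×3057.2 = 2769.9 kg/min.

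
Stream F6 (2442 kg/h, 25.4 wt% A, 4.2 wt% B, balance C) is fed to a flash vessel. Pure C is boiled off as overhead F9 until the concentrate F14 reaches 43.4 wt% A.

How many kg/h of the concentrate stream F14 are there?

A is conserved: 2442×0.254 = 620.27 kg/h all reports to the concentrate.
Concentrate = 620.27/(target fraction) = 1429.2 kg/h.

1429 kg/h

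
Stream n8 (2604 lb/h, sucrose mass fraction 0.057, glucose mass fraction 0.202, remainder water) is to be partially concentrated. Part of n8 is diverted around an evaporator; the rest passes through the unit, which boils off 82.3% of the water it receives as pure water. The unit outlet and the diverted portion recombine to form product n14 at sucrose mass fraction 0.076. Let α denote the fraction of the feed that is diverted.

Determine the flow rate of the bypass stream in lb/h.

All 2604×0.057 = 148.43 lb/h of sucrose reaches n14, so n14 = 148.43/0.076 = 1953 lb/h and vapour = 651 lb/h.
The evaporator receives (1−α)·2604 of feed at 0.741 water and removes 0.823 of that water:
0.823×0.741×(1−α)×2604 = 651
(1−α) = 651/1588 = 0.4099;  α = 0.5901.
Bypass flow = 0.5901×2604 = 1536.5 lb/h.

1537 lb/h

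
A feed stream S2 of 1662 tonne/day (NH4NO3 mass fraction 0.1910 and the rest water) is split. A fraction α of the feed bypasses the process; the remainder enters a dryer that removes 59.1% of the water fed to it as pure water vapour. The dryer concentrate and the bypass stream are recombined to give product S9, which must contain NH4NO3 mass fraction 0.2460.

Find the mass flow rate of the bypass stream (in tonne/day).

884.8 tonne/day

All 1662×0.191 = 317.44 tonne/day of NH4NO3 reaches S9, so S9 = 317.44/0.246 = 1290.4 tonne/day and vapour = 371.59 tonne/day.
The evaporator receives (1−α)·1662 of feed at 0.809 water and removes 0.591 of that water:
0.591×0.809×(1−α)×1662 = 371.59
(1−α) = 371.59/794.63 = 0.4676;  α = 0.5324.
Bypass flow = 0.5324×1662 = 884.82 tonne/day.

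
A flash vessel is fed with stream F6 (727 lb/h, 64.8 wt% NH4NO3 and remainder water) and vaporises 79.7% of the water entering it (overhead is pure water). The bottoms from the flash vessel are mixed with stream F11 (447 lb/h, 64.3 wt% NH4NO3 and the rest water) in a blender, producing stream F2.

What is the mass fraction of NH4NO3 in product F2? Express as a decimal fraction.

0.7819

Vapour removed = 0.797×0.352×727 = 203.96 lb/h; concentrate = 523.04 lb/h.
NH4NO3 reaching the mixer = 471.1 (from concentrate) + 447×0.643 = 758.52 lb/h.
Product flow = 523.04 + 447 = 970.04 lb/h; NH4NO3 fraction = 0.7819.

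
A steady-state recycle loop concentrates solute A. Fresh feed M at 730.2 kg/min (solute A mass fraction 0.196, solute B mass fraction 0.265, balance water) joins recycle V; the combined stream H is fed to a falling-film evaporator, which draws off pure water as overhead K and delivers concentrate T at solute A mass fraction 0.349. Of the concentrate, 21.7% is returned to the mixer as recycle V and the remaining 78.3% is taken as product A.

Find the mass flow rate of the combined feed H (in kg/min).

Overall solute A balance (none leaves overhead): solute A in fresh feed = solute A in product, i.e. 730.2×0.196 = (1−0.217)·T·0.349.
T = 143.12/(0.349×0.783) = 523.73 kg/min.
Recycle V = 0.217×523.73 = 113.65 kg/min.
Combined feed H = 730.2 + 113.65 = 843.85 kg/min.

843.9 kg/min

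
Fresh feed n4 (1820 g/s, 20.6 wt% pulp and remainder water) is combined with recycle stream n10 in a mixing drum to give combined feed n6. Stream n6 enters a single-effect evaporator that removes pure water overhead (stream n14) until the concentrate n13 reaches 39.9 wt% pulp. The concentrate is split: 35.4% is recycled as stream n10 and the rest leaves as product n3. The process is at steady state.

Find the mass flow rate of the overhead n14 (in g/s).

880.4 g/s

Overall pulp balance (none leaves overhead): pulp in fresh feed = pulp in product, i.e. 1820×0.206 = (1−0.354)·n13·0.399.
n13 = 374.92/(0.399×0.646) = 1454.6 g/s.
Recycle n10 = 0.354×1454.6 = 514.92 g/s.
Combined feed n6 = 1820 + 514.92 = 2334.9 g/s.
Overhead n14 = n6 − n13 = 2334.9 − 1454.6 = 880.35 g/s.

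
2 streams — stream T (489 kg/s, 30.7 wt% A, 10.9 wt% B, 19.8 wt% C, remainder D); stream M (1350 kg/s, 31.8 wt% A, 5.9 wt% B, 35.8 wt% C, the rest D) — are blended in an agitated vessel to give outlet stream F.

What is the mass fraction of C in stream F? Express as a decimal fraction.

0.315

Total flow out = 489 + 1350 = 1839 kg/s.
C in = 489×0.198 + 1350×0.358 = 580.12 kg/s.
C mass fraction in F = 580.12/1839 = 0.315.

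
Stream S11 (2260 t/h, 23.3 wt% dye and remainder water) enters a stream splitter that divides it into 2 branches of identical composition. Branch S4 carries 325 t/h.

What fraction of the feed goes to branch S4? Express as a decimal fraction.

Fraction to S4 = 325/2260 = 0.1438.

0.144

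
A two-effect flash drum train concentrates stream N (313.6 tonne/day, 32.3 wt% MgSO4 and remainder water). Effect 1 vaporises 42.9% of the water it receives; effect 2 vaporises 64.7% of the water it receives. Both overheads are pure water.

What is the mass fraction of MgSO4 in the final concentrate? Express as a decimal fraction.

water in feed = 313.6×0.677 = 212.31 tonne/day.
After stage 1: water left = (1−0.429)×212.31 = 121.23; stream total = 222.52 tonne/day.
After stage 2: water left = (1−0.647)×121.23 = 42.793; final concentrate = 144.09 tonne/day.
MgSO4 fraction = 101.29/144.09 = 0.703.

0.703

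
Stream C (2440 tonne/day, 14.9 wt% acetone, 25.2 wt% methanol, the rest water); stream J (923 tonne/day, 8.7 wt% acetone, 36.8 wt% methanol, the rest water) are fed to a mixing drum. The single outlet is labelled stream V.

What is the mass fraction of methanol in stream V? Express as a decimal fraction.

Total flow out = 2440 + 923 = 3363 tonne/day.
methanol in = 2440×0.252 + 923×0.368 = 954.54 tonne/day.
methanol mass fraction in V = 954.54/3363 = 0.284.

0.284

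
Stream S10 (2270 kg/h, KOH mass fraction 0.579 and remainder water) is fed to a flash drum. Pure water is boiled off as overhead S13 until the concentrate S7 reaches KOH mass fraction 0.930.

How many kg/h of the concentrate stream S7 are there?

1413 kg/h

KOH is conserved: 2270×0.579 = 1314.3 kg/h all reports to the concentrate.
Concentrate = 1314.3/(target fraction) = 1413.3 kg/h.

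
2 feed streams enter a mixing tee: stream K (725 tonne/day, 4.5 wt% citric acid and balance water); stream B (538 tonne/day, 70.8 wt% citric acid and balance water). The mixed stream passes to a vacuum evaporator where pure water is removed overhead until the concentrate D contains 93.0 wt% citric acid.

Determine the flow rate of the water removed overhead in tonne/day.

citric acid entering = 725×0.045 + 538×0.708 = 413.53 tonne/day.
All citric acid reports to D, so D = 413.53/0.930 = 444.65 tonne/day.
Total feed = 1263 tonne/day; overhead = 1263 − 444.65 = 818.35 tonne/day.

818.3 tonne/day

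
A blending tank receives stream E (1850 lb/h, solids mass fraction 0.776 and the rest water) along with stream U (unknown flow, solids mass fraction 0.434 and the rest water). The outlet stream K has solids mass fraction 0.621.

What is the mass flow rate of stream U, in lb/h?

Let U be the unknown flow. Total out = 1850 + U.
solids balance: 1435.6 + 0.434·U = 0.621·(1850 + U)
(0.434 − 0.621)·U = 0.621×1850 − 1435.6 = -286.75
U = -286.75 / -0.187 = 1533.4 lb/h

1533 lb/h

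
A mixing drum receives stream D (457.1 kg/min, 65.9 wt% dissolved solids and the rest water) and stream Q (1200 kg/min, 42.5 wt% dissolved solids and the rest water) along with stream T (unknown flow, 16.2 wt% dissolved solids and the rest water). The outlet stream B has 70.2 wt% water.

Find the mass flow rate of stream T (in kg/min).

Let T be the unknown flow. Total out = 1657.1 + T.
water balance: 845.87 + 0.838·T = 0.702·(1657.1 + T)
(0.838 − 0.702)·T = 0.702×1657.1 − 845.87 = 317.41
T = 317.41 / 0.136 = 2333.9 kg/min

2334 kg/min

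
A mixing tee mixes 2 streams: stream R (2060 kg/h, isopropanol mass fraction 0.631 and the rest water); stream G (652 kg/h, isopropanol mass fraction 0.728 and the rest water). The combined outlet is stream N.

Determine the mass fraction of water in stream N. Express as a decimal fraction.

Total flow out = 2060 + 652 = 2712 kg/h.
water in = 2060×0.369 + 652×0.272 = 937.48 kg/h.
water mass fraction in N = 937.48/2712 = 0.346.

0.346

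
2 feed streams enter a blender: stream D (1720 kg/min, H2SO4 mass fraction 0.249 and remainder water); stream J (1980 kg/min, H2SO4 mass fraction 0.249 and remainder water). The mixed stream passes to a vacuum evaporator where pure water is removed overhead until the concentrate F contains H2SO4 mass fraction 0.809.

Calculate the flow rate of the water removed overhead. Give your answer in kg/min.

H2SO4 entering = 1720×0.249 + 1980×0.249 = 921.3 kg/min.
All H2SO4 reports to F, so F = 921.3/0.809 = 1138.8 kg/min.
Total feed = 3700 kg/min; overhead = 3700 − 1138.8 = 2561.2 kg/min.

2561 kg/min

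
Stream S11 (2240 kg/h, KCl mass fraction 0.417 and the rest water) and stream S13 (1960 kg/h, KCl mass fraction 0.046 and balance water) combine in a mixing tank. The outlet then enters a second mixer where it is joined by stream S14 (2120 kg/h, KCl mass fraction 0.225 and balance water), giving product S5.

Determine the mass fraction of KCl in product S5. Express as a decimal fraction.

0.238

Overall, product flow = 6320 kg/h.
KCl in = 2240×0.417 + 1960×0.046 + 2120×0.225 = 1501.2 kg/h.
KCl fraction in S5 = 0.238.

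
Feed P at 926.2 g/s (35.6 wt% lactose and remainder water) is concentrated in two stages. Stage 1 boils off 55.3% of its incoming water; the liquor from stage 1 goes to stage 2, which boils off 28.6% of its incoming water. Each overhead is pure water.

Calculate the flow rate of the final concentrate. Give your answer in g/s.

520.1 g/s

water in feed = 926.2×0.644 = 596.47 g/s.
After stage 1: water left = (1−0.553)×596.47 = 266.62; stream total = 596.35 g/s.
After stage 2: water left = (1−0.286)×266.62 = 190.37; final concentrate = 520.1 g/s.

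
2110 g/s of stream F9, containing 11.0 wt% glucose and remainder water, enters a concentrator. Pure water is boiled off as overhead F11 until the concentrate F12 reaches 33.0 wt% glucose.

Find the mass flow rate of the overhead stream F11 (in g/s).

1407 g/s

glucose is conserved: 2110×0.110 = 232.1 g/s all reports to the concentrate.
Concentrate = 232.1/(target fraction) = 703.33 g/s.
Overhead = 2110 − 703.33 = 1406.7 g/s.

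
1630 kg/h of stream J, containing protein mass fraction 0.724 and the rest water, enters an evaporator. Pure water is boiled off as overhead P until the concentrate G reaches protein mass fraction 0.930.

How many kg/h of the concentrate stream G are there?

1269 kg/h

protein is conserved: 1630×0.724 = 1180.1 kg/h all reports to the concentrate.
Concentrate = 1180.1/(target fraction) = 1268.9 kg/h.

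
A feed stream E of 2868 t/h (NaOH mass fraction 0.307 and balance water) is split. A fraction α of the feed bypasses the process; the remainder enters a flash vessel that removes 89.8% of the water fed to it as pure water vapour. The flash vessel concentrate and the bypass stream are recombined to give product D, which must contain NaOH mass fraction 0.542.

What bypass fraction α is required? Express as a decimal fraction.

0.303

All 2868×0.307 = 880.48 t/h of NaOH reaches D, so D = 880.48/0.542 = 1624.5 t/h and vapour = 1243.5 t/h.
The evaporator receives (1−α)·2868 of feed at 0.693 water and removes 0.898 of that water:
0.898×0.693×(1−α)×2868 = 1243.5
(1−α) = 1243.5/1784.8 = 0.6967;  α = 0.3033.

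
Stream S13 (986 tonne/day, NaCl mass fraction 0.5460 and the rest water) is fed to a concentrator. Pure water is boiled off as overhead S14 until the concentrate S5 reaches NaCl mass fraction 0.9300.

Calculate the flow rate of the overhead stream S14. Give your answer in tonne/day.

NaCl is conserved: 986×0.546 = 538.36 tonne/day all reports to the concentrate.
Concentrate = 538.36/(target fraction) = 578.88 tonne/day.
Overhead = 986 − 578.88 = 407.12 tonne/day.

407.1 tonne/day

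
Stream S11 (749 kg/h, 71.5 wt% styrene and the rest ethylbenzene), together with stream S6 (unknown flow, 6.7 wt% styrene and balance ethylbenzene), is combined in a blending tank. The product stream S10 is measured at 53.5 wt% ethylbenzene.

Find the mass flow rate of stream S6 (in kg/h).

470.5 kg/h

Let S6 be the unknown flow. Total out = 749 + S6.
ethylbenzene balance: 213.46 + 0.933·S6 = 0.535·(749 + S6)
(0.933 − 0.535)·S6 = 0.535×749 − 213.46 = 187.25
S6 = 187.25 / 0.398 = 470.48 kg/h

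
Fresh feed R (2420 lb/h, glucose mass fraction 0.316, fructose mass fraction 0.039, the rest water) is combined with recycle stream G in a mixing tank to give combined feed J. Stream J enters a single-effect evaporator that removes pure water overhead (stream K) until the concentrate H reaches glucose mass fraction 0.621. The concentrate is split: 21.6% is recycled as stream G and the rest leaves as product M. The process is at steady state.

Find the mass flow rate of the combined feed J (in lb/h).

2759 lb/h

Overall glucose balance (none leaves overhead): glucose in fresh feed = glucose in product, i.e. 2420×0.316 = (1−0.216)·H·0.621.
H = 764.72/(0.621×0.784) = 1570.7 lb/h.
Recycle G = 0.216×1570.7 = 339.27 lb/h.
Combined feed J = 2420 + 339.27 = 2759.3 lb/h.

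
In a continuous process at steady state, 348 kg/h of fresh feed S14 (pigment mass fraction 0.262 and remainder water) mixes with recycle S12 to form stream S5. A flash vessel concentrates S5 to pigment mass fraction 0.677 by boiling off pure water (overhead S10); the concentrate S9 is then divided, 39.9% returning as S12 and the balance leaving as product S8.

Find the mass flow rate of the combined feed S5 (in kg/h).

437.4 kg/h

Overall pigment balance (none leaves overhead): pigment in fresh feed = pigment in product, i.e. 348×0.262 = (1−0.399)·S9·0.677.
S9 = 91.176/(0.677×0.601) = 224.09 kg/h.
Recycle S12 = 0.399×224.09 = 89.411 kg/h.
Combined feed S5 = 348 + 89.411 = 437.41 kg/h.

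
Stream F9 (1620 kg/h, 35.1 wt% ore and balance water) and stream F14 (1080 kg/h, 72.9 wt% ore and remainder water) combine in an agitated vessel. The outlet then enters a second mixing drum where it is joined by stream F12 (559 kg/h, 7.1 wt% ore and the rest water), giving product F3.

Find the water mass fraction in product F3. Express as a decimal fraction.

0.572

Overall, product flow = 3259 kg/h.
water in = 1620×0.649 + 1080×0.271 + 559×0.929 = 1863.4 kg/h.
water fraction in F3 = 0.572.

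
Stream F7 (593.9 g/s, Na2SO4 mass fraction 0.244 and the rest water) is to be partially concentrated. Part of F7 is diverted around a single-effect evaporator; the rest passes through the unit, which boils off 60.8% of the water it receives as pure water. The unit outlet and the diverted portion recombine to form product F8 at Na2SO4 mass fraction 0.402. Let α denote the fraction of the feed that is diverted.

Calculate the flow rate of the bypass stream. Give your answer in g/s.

All 593.9×0.244 = 144.91 g/s of Na2SO4 reaches F8, so F8 = 144.91/0.402 = 360.48 g/s and vapour = 233.42 g/s.
The evaporator receives (1−α)·593.9 of feed at 0.756 water and removes 0.608 of that water:
0.608×0.756×(1−α)×593.9 = 233.42
(1−α) = 233.42/272.98 = 0.8551;  α = 0.1449.
Bypass flow = 0.1449×593.9 = 86.069 g/s.

86.07 g/s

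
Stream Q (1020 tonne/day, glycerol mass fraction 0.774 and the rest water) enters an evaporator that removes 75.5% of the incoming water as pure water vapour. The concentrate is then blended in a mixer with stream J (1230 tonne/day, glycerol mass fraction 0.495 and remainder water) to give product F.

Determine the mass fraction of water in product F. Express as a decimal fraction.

0.326

Vapour removed = 0.755×0.226×1020 = 174.04 tonne/day; concentrate = 845.96 tonne/day.
water reaching the mixer = 56.477 (from concentrate) + 1230×0.505 = 677.63 tonne/day.
Product flow = 845.96 + 1230 = 2076 tonne/day; water fraction = 0.326.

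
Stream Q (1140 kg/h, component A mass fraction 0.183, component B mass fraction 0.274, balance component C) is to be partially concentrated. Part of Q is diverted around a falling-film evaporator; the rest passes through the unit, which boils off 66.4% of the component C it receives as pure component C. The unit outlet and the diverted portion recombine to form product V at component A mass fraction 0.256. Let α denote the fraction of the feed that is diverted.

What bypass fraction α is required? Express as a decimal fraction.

0.209

All 1140×0.183 = 208.62 kg/h of component A reaches V, so V = 208.62/0.256 = 814.92 kg/h and vapour = 325.08 kg/h.
The evaporator receives (1−α)·1140 of feed at 0.543 component C and removes 0.664 of that component C:
0.664×0.543×(1−α)×1140 = 325.08
(1−α) = 325.08/411.03 = 0.7909;  α = 0.2091.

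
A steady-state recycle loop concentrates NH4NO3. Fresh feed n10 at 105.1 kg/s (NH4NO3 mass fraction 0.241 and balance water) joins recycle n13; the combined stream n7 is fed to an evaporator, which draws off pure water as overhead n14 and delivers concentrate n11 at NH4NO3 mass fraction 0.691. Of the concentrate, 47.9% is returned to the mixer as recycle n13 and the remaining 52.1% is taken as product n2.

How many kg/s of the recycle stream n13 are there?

33.7 kg/s

Overall NH4NO3 balance (none leaves overhead): NH4NO3 in fresh feed = NH4NO3 in product, i.e. 105.1×0.241 = (1−0.479)·n11·0.691.
n11 = 25.329/(0.691×0.521) = 70.356 kg/s.
Recycle n13 = 0.479×70.356 = 33.701 kg/s.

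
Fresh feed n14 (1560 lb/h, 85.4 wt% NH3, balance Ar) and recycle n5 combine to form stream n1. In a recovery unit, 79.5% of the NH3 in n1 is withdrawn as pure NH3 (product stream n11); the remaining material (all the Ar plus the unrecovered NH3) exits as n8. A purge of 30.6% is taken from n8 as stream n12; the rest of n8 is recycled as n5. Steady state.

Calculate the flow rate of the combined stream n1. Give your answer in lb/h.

Ar enters only via n14 and leaves only via the purge: 1560×0.146 = 0.306×(Ar in n8), and the recovery unit passes all Ar, so Ar in n1 = Ar in n8 = 744.31 lb/h.
NH3 in n1: m_A = 1560×0.854 + (1−0.306)·(1−0.795)·m_A, so m_A = 1332.2/0.8577 = 1553.2 lb/h.
n1 = 1553.2 + 744.31 = 2297.5 lb/h.

2298 lb/h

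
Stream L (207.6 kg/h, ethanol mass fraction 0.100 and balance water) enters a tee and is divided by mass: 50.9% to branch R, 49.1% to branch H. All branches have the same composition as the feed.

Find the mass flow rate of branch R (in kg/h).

105.7 kg/h

Branch R flow = 0.509×207.6 = 105.67 kg/h.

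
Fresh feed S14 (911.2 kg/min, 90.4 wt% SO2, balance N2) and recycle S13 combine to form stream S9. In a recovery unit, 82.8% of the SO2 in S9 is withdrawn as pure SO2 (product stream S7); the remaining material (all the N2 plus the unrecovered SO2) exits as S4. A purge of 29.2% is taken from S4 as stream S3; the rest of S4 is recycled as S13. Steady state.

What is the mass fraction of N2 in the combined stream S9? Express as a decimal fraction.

N2 enters only via S14 and leaves only via the purge: 911.2×0.096 = 0.292×(N2 in S4), and the recovery unit passes all N2, so N2 in S9 = N2 in S4 = 299.57 kg/min.
SO2 in S9: m_A = 911.2×0.904 + (1−0.292)·(1−0.828)·m_A, so m_A = 823.72/0.8782 = 937.94 kg/min.
S9 = 937.94 + 299.57 = 1237.5 kg/min.
N2 fraction in S9 = 299.57/1237.5 = 0.242.

0.242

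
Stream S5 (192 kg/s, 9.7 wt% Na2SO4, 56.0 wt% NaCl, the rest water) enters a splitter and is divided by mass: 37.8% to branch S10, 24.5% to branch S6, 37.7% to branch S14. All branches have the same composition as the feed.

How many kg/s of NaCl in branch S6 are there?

26.34 kg/s

Branch S6 total = 0.245×192 = 47.04 kg/s.
NaCl in S6 = 0.560×47.04 = 26.342 kg/s.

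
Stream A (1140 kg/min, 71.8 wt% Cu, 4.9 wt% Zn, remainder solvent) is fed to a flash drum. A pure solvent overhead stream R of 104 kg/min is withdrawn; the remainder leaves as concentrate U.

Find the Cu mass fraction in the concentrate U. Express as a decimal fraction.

Cu is not removed: 1140×0.718 = 818.52 kg/min of Cu enters U.
Concentrate = 1140 − 104 = 1036 kg/min.
Mass fraction = 818.52/1036 = 0.790.

0.790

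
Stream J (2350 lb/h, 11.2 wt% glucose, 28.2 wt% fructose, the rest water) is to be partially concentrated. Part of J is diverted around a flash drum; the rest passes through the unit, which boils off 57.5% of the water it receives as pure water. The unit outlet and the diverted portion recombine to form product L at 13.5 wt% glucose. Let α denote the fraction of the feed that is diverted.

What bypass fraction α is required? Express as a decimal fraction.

All 2350×0.112 = 263.2 lb/h of glucose reaches L, so L = 263.2/0.135 = 1949.6 lb/h and vapour = 400.37 lb/h.
The evaporator receives (1−α)·2350 of feed at 0.606 water and removes 0.575 of that water:
0.575×0.606×(1−α)×2350 = 400.37
(1−α) = 400.37/818.86 = 0.4889;  α = 0.5111.

0.511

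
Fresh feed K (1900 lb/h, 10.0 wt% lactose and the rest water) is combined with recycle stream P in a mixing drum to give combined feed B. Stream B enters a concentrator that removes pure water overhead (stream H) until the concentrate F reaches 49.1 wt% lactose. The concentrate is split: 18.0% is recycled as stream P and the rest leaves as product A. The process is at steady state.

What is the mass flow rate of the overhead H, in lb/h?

Overall lactose balance (none leaves overhead): lactose in fresh feed = lactose in product, i.e. 1900×0.100 = (1−0.180)·F·0.491.
F = 190/(0.491×0.820) = 471.91 lb/h.
Recycle P = 0.180×471.91 = 84.944 lb/h.
Combined feed B = 1900 + 84.944 = 1984.9 lb/h.
Overhead H = B − F = 1984.9 − 471.91 = 1513 lb/h.

1513 lb/h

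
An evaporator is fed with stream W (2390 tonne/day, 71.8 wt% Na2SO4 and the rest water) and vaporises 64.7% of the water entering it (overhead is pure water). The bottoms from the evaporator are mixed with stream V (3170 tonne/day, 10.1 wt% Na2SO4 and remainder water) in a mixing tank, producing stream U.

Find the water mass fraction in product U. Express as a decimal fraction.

Vapour removed = 0.647×0.282×2390 = 436.07 tonne/day; concentrate = 1953.9 tonne/day.
water reaching the mixer = 237.91 (from concentrate) + 3170×0.899 = 3087.7 tonne/day.
Product flow = 1953.9 + 3170 = 5123.9 tonne/day; water fraction = 0.6026.

0.6026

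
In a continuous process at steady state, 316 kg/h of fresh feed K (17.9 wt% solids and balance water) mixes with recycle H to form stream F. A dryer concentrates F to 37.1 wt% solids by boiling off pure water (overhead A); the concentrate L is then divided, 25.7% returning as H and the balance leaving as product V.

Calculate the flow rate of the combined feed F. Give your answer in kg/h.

368.7 kg/h

Overall solids balance (none leaves overhead): solids in fresh feed = solids in product, i.e. 316×0.179 = (1−0.257)·L·0.371.
L = 56.564/(0.371×0.743) = 205.2 kg/h.
Recycle H = 0.257×205.2 = 52.736 kg/h.
Combined feed F = 316 + 52.736 = 368.74 kg/h.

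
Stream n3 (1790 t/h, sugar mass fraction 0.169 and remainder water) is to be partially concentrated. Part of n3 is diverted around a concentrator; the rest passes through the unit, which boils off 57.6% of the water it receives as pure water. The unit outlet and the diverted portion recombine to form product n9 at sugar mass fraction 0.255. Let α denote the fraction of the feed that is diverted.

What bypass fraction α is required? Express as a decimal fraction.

All 1790×0.169 = 302.51 t/h of sugar reaches n9, so n9 = 302.51/0.255 = 1186.3 t/h and vapour = 603.69 t/h.
The evaporator receives (1−α)·1790 of feed at 0.831 water and removes 0.576 of that water:
0.576×0.831×(1−α)×1790 = 603.69
(1−α) = 603.69/856.79 = 0.7046;  α = 0.2954.

0.295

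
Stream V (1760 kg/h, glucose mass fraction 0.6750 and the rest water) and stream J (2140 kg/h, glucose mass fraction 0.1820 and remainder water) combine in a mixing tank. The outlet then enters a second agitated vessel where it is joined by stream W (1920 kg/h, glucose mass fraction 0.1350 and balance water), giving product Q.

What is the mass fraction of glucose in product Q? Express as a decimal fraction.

Overall, product flow = 5820 kg/h.
glucose in = 1760×0.675 + 2140×0.182 + 1920×0.135 = 1836.7 kg/h.
glucose fraction in Q = 0.3156.

0.3156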